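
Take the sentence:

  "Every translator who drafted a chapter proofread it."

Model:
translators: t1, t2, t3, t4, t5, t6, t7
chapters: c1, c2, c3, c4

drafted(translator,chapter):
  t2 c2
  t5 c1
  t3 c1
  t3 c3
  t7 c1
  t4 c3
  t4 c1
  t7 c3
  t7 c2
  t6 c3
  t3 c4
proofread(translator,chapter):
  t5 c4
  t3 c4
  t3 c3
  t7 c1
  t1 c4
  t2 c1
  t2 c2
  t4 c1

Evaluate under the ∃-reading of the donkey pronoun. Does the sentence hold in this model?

False

"it" takes "a chapter" as antecedent — a donkey pronoun bound across the clause boundary.
Weak reading: every translator t with some drafted-chapter has at least one drafted-chapter c such that proofread(t,c).
Per translator: t2:✓  t3:✓  t4:✓  t5:✗  t6:✗  t7:✓
t5 has no witness among its drafted-chapters.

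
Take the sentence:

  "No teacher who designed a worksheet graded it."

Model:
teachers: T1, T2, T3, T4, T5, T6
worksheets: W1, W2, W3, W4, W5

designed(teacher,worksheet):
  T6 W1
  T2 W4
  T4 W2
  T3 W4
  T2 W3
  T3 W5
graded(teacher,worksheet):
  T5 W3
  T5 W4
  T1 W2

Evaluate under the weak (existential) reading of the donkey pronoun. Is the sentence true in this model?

"it" takes "a worksheet" as antecedent — a donkey pronoun bound across the clause boundary.
Truth condition: for no (t,w) with designed(t,w) does graded(t,w) hold.
Restrictor pairs — does the scope hold? (T2,W3):fails  (T2,W4):fails  (T3,W4):fails  (T3,W5):fails  (T4,W2):fails  (T6,W1):fails
Scope holds for no restrictor pair, so the sentence is true.

True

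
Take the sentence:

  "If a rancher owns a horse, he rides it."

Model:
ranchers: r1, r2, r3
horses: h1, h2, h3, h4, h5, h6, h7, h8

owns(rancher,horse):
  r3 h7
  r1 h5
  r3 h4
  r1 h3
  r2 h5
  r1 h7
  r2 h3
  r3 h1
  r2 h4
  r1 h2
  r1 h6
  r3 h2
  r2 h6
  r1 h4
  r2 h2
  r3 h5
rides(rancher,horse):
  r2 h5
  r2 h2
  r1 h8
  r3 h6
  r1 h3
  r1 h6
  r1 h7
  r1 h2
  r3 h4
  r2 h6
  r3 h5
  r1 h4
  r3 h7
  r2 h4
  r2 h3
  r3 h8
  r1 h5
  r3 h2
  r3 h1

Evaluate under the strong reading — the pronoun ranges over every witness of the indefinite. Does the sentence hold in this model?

True

"it" takes "a horse" as antecedent — a donkey pronoun bound across the clause boundary.
Strong reading: for every (r,h) with owns(r,h), rides(r,h).
Restrictor pairs: (r1,h2) ✓  (r1,h3) ✓  (r1,h4) ✓  (r1,h5) ✓  (r1,h6) ✓  (r1,h7) ✓  (r2,h2) ✓  (r2,h3) ✓  (r2,h4) ✓  (r2,h5) ✓  (r2,h6) ✓  (r3,h1) ✓  (r3,h2) ✓  (r3,h4) ✓  (r3,h5) ✓  (r3,h7) ✓
Every restrictor pair satisfies the scope.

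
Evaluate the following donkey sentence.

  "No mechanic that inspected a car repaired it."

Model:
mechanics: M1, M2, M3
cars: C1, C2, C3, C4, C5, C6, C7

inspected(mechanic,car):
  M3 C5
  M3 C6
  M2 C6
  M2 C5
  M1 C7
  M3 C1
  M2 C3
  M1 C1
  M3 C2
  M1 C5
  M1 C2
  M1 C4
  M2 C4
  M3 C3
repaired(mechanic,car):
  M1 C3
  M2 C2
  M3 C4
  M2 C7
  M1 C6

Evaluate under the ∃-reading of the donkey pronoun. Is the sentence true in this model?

"it" takes "a car" as antecedent — a donkey pronoun bound across the clause boundary.
Truth condition: for no (m,c) with inspected(m,c) does repaired(m,c) hold.
Restrictor pairs — does the scope hold? (M1,C1):fails  (M1,C2):fails  (M1,C4):fails  (M1,C5):fails  (M1,C7):fails  (M2,C3):fails  (M2,C4):fails  (M2,C5):fails  (M2,C6):fails  (M3,C1):fails  (M3,C2):fails  (M3,C3):fails  (M3,C5):fails  (M3,C6):fails
Scope holds for no restrictor pair, so the sentence is true.

True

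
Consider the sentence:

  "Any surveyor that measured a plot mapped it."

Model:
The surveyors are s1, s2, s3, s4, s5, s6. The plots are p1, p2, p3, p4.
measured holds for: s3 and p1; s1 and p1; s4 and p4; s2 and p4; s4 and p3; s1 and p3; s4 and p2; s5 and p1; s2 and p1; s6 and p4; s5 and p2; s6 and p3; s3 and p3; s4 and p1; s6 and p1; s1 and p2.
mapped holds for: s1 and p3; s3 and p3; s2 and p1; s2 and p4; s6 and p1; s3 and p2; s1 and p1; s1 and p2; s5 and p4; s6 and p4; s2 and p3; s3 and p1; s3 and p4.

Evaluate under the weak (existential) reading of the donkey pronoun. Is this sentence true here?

False

"it" takes "a plot" as antecedent — a donkey pronoun bound across the clause boundary.
Weak reading: every surveyor s with some measured-plot has at least one measured-plot p such that mapped(s,p).
Per surveyor: s1:✓  s2:✓  s3:✓  s4:✗  s5:✗  s6:✓
s4 has no witness among its measured-plots.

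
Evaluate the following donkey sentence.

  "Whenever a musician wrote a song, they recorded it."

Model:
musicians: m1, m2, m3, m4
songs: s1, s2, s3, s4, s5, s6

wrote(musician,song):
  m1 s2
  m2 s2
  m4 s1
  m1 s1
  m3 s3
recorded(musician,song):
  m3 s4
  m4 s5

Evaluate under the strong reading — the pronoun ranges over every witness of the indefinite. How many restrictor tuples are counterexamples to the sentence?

"it" takes "a song" as antecedent — a donkey pronoun bound across the clause boundary.
Strong reading: for every (m,s) with wrote(m,s), recorded(m,s).
Restrictor pairs: (m1,s1) ✗  (m1,s2) ✗  (m2,s2) ✗  (m3,s3) ✗  (m4,s1) ✗
Counterexamples (restrictor pairs failing the scope): 5.

5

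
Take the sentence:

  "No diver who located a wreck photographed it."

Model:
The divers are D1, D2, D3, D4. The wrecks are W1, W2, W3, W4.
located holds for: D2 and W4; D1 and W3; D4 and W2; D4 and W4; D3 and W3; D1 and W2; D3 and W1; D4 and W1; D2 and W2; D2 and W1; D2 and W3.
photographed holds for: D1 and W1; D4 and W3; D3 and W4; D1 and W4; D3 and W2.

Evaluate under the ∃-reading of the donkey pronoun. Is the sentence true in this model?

True

"it" takes "a wreck" as antecedent — a donkey pronoun bound across the clause boundary.
Truth condition: for no (d,w) with located(d,w) does photographed(d,w) hold.
Restrictor pairs — does the scope hold? (D1,W2):fails  (D1,W3):fails  (D2,W1):fails  (D2,W2):fails  (D2,W3):fails  (D2,W4):fails  (D3,W1):fails  (D3,W3):fails  (D4,W1):fails  (D4,W2):fails  (D4,W4):fails
Scope holds for no restrictor pair, so the sentence is true.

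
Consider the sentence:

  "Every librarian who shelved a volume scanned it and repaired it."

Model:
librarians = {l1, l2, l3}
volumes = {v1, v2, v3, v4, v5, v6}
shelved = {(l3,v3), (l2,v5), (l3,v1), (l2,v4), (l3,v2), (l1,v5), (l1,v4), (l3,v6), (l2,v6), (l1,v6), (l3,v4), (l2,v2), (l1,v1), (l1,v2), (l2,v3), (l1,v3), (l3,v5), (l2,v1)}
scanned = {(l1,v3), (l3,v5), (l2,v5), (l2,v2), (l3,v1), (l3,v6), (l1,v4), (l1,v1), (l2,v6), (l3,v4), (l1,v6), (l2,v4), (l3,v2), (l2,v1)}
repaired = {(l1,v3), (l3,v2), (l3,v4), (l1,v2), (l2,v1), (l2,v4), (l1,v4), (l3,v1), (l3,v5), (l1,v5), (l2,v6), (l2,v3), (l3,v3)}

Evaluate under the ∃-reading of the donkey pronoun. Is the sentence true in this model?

"it" takes "a volume" as antecedent — a donkey pronoun bound across the clause boundary.
Weak reading: every librarian l with some shelved-volume has at least one shelved-volume v such that scanned(l,v) ∧ repaired(l,v).
Per librarian: l1:✓  l2:✓  l3:✓
Every librarian in the restrictor has a witness.

True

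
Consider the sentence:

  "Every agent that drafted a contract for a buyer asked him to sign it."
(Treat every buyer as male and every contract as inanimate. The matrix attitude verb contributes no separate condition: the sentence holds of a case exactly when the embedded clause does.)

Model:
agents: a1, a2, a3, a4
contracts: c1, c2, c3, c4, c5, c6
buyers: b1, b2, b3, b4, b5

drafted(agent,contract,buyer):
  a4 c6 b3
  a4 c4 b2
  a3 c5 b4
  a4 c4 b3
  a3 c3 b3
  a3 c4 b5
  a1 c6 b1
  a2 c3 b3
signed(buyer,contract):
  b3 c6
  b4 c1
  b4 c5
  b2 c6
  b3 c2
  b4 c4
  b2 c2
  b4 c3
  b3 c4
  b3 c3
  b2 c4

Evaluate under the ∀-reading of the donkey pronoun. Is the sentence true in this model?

False

"him" takes "a buyer" as antecedent and "it" takes "a contract"; both are donkey pronouns co-varying with the restrictor.
Strong reading: for every (a,c,b) with drafted(a,c,b), signed(b,c).
Restrictor triples: (a1,c6,b1)→signed(b1,c6) ✗  (a2,c3,b3)→signed(b3,c3) ✓  (a3,c3,b3)→signed(b3,c3) ✓  (a3,c4,b5)→signed(b5,c4) ✗  (a3,c5,b4)→signed(b4,c5) ✓  (a4,c4,b2)→signed(b2,c4) ✓  (a4,c4,b3)→signed(b3,c4) ✓  (a4,c6,b3)→signed(b3,c6) ✓
Counterexample: (a1,c6,b1) — signed(b1,c6) does not hold.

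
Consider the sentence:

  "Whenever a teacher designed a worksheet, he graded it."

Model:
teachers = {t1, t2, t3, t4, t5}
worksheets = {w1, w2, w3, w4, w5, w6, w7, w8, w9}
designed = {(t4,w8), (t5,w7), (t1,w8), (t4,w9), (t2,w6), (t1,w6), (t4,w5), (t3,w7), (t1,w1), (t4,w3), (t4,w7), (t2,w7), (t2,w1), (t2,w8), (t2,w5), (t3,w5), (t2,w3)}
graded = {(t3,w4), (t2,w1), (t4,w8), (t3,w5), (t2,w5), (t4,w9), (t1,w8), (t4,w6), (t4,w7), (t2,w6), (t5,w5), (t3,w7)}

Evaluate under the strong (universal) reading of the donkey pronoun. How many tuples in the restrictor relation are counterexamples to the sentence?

"it" takes "a worksheet" as antecedent — a donkey pronoun bound across the clause boundary.
Strong reading: for every (t,w) with designed(t,w), graded(t,w).
Restrictor pairs: (t1,w1) ✗  (t1,w6) ✗  (t1,w8) ✓  (t2,w1) ✓  (t2,w3) ✗  (t2,w5) ✓  (t2,w6) ✓  (t2,w7) ✗  (t2,w8) ✗  (t3,w5) ✓  (t3,w7) ✓  (t4,w3) ✗  (t4,w5) ✗  (t4,w7) ✓  (t4,w8) ✓  (t4,w9) ✓  (t5,w7) ✗
Counterexamples (restrictor pairs failing the scope): 8.

8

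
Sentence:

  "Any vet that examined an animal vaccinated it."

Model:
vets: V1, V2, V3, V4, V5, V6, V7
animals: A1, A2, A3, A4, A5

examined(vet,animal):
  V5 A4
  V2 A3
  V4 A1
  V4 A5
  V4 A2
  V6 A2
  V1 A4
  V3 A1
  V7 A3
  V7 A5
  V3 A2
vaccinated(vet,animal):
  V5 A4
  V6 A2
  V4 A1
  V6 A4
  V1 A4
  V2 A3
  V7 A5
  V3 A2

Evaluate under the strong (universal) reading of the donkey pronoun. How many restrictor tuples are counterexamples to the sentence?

4

"it" takes "an animal" as antecedent — a donkey pronoun bound across the clause boundary.
Strong reading: for every (v,a) with examined(v,a), vaccinated(v,a).
Restrictor pairs: (V1,A4) ✓  (V2,A3) ✓  (V3,A1) ✗  (V3,A2) ✓  (V4,A1) ✓  (V4,A2) ✗  (V4,A5) ✗  (V5,A4) ✓  (V6,A2) ✓  (V7,A3) ✗  (V7,A5) ✓
Counterexamples (restrictor pairs failing the scope): 4.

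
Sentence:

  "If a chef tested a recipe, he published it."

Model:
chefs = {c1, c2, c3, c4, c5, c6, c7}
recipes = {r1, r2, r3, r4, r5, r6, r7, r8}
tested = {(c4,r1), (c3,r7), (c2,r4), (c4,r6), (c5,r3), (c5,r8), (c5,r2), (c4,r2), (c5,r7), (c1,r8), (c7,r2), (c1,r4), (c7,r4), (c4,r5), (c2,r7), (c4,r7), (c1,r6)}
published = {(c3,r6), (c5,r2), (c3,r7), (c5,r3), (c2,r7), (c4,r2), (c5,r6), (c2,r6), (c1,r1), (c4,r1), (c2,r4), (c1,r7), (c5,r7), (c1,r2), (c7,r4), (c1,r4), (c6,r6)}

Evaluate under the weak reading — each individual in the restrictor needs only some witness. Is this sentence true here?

"it" takes "a recipe" as antecedent — a donkey pronoun bound across the clause boundary.
Weak reading: every chef c with some tested-recipe has at least one tested-recipe r such that published(c,r).
Per chef: c1:✓  c2:✓  c3:✓  c4:✓  c5:✓  c7:✓
Every chef in the restrictor has a witness.

True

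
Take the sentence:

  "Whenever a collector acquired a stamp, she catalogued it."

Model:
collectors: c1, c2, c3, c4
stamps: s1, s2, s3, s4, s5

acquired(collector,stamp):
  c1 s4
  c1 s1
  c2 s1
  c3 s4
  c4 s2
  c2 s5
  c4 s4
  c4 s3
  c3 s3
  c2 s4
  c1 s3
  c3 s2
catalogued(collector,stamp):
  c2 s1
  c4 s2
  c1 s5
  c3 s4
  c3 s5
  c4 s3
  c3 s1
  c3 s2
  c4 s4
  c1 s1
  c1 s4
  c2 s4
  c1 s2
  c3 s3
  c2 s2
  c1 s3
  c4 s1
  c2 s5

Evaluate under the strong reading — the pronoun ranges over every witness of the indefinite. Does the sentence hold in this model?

True

"it" takes "a stamp" as antecedent — a donkey pronoun bound across the clause boundary.
Strong reading: for every (c,s) with acquired(c,s), catalogued(c,s).
Restrictor pairs: (c1,s1) ✓  (c1,s3) ✓  (c1,s4) ✓  (c2,s1) ✓  (c2,s4) ✓  (c2,s5) ✓  (c3,s2) ✓  (c3,s3) ✓  (c3,s4) ✓  (c4,s2) ✓  (c4,s3) ✓  (c4,s4) ✓
Every restrictor pair satisfies the scope.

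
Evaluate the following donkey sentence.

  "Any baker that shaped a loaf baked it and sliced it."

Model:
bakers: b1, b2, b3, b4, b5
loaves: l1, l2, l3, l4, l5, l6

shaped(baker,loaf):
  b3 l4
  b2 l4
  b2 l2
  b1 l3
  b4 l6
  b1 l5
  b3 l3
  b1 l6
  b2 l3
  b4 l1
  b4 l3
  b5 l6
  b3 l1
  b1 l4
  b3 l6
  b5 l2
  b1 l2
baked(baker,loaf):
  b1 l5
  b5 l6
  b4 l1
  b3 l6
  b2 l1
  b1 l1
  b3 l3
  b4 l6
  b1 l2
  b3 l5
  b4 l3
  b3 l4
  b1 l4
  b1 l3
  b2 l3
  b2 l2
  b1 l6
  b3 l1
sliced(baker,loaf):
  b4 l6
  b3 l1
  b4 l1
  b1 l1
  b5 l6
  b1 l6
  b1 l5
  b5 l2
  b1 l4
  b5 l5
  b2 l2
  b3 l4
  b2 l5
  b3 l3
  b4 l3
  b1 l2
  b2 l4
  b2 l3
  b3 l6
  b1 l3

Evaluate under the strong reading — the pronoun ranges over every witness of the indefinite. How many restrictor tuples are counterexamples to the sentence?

"it" takes "a loaf" as antecedent — a donkey pronoun bound across the clause boundary.
Strong reading: for every (b,l) with shaped(b,l), baked(b,l) ∧ sliced(b,l).
Restrictor pairs: (b1,l2) ✓  (b1,l3) ✓  (b1,l4) ✓  (b1,l5) ✓  (b1,l6) ✓  (b2,l2) ✓  (b2,l3) ✓  (b2,l4) ✗  (b3,l1) ✓  (b3,l3) ✓  (b3,l4) ✓  (b3,l6) ✓  (b4,l1) ✓  (b4,l3) ✓  (b4,l6) ✓  (b5,l2) ✗  (b5,l6) ✓
Counterexamples (restrictor pairs failing the scope): 2.

2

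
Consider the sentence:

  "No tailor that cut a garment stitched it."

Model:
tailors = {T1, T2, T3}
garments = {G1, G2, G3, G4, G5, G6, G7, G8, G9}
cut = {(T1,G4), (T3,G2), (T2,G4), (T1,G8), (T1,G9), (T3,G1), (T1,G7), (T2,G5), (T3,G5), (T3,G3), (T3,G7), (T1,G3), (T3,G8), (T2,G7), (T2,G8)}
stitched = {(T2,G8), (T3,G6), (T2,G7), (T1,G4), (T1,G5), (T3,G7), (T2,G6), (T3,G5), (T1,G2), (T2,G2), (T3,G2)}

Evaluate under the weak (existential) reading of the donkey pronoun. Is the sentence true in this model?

False

"it" takes "a garment" as antecedent — a donkey pronoun bound across the clause boundary.
Truth condition: for no (t,g) with cut(t,g) does stitched(t,g) hold.
Restrictor pairs — does the scope hold? (T1,G3):fails  (T1,G4):holds  (T1,G7):fails  (T1,G8):fails  (T1,G9):fails  (T2,G4):fails  (T2,G5):fails  (T2,G7):holds  (T2,G8):holds  (T3,G1):fails  (T3,G2):holds  (T3,G3):fails  (T3,G5):holds  (T3,G7):holds  (T3,G8):fails
Scope holds for 6 pair(s), so the sentence is false.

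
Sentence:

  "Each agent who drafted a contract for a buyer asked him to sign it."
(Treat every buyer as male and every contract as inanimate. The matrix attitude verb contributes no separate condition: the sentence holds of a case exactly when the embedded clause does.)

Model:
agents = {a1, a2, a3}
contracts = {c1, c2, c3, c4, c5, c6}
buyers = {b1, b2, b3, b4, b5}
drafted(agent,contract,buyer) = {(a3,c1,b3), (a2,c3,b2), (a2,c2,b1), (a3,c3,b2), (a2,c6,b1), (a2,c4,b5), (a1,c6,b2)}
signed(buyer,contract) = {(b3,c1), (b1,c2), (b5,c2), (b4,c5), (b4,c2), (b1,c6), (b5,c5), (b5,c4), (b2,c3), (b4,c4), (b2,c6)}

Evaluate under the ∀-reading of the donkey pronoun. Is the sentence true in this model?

True

"him" takes "a buyer" as antecedent and "it" takes "a contract"; both are donkey pronouns co-varying with the restrictor.
Strong reading: for every (a,c,b) with drafted(a,c,b), signed(b,c).
Restrictor triples: (a1,c6,b2)→signed(b2,c6) ✓  (a2,c2,b1)→signed(b1,c2) ✓  (a2,c3,b2)→signed(b2,c3) ✓  (a2,c4,b5)→signed(b5,c4) ✓  (a2,c6,b1)→signed(b1,c6) ✓  (a3,c1,b3)→signed(b3,c1) ✓  (a3,c3,b2)→signed(b2,c3) ✓
Every restrictor triple satisfies the scope.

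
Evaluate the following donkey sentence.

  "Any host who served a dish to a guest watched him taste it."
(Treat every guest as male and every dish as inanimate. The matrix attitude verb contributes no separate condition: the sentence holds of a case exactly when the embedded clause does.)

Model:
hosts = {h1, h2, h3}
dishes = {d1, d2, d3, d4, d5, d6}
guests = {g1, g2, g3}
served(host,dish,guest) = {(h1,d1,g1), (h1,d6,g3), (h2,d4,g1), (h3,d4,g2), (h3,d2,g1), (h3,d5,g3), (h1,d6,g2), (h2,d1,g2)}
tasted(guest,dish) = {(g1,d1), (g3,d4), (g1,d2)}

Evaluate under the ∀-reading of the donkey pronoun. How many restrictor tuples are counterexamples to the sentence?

"him" takes "a guest" as antecedent and "it" takes "a dish"; both are donkey pronouns co-varying with the restrictor.
Strong reading: for every (h,d,g) with served(h,d,g), tasted(g,d).
Restrictor triples: (h1,d1,g1)→tasted(g1,d1) ✓  (h1,d6,g2)→tasted(g2,d6) ✗  (h1,d6,g3)→tasted(g3,d6) ✗  (h2,d1,g2)→tasted(g2,d1) ✗  (h2,d4,g1)→tasted(g1,d4) ✗  (h3,d2,g1)→tasted(g1,d2) ✓  (h3,d4,g2)→tasted(g2,d4) ✗  (h3,d5,g3)→tasted(g3,d5) ✗
Counterexamples (restrictor triples failing the scope): 6.

6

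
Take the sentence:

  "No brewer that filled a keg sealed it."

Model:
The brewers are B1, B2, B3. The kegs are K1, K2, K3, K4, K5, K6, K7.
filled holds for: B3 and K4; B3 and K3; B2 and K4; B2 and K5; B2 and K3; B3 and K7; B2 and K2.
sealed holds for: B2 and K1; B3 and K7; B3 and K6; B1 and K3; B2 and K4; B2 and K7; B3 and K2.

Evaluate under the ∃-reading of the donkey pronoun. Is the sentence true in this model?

False

"it" takes "a keg" as antecedent — a donkey pronoun bound across the clause boundary.
Truth condition: for no (b,k) with filled(b,k) does sealed(b,k) hold.
Restrictor pairs — does the scope hold? (B2,K2):fails  (B2,K3):fails  (B2,K4):holds  (B2,K5):fails  (B3,K3):fails  (B3,K4):fails  (B3,K7):holds
Scope holds for 2 pair(s), so the sentence is false.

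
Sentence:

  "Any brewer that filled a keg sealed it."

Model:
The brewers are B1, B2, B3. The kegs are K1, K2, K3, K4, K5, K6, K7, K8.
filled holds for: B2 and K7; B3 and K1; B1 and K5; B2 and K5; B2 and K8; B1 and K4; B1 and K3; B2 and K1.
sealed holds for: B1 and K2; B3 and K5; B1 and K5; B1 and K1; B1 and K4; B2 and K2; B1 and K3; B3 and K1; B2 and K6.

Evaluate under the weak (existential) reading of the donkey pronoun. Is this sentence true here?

False

"it" takes "a keg" as antecedent — a donkey pronoun bound across the clause boundary.
Weak reading: every brewer b with some filled-keg has at least one filled-keg k such that sealed(b,k).
Per brewer: B1:✓  B2:✗  B3:✓
B2 has no witness among its filled-kegs.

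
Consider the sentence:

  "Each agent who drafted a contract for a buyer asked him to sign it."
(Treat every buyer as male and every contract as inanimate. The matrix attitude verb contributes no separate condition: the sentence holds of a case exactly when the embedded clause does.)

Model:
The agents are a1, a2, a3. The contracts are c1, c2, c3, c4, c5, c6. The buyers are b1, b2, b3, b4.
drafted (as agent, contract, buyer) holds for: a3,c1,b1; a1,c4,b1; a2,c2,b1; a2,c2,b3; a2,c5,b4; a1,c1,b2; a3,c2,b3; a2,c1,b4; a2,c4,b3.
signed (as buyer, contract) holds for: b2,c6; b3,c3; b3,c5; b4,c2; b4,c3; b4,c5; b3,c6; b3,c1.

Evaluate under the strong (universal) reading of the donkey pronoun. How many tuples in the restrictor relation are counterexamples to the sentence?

"him" takes "a buyer" as antecedent and "it" takes "a contract"; both are donkey pronouns co-varying with the restrictor.
Strong reading: for every (a,c,b) with drafted(a,c,b), signed(b,c).
Restrictor triples: (a1,c1,b2)→signed(b2,c1) ✗  (a1,c4,b1)→signed(b1,c4) ✗  (a2,c1,b4)→signed(b4,c1) ✗  (a2,c2,b1)→signed(b1,c2) ✗  (a2,c2,b3)→signed(b3,c2) ✗  (a2,c4,b3)→signed(b3,c4) ✗  (a2,c5,b4)→signed(b4,c5) ✓  (a3,c1,b1)→signed(b1,c1) ✗  (a3,c2,b3)→signed(b3,c2) ✗
Counterexamples (restrictor triples failing the scope): 8.

8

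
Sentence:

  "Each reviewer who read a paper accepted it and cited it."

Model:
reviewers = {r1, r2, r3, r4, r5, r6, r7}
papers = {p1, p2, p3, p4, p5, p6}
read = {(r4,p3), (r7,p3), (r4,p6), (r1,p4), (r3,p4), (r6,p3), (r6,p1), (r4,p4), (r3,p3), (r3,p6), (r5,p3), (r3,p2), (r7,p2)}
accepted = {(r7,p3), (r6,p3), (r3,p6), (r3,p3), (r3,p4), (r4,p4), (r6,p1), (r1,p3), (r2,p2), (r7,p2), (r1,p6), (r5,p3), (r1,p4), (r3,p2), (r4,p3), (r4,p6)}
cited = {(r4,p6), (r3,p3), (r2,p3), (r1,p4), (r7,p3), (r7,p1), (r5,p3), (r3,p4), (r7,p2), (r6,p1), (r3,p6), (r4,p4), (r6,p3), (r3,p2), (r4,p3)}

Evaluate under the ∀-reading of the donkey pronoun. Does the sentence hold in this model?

True

"it" takes "a paper" as antecedent — a donkey pronoun bound across the clause boundary.
Strong reading: for every (r,p) with read(r,p), accepted(r,p) ∧ cited(r,p).
Restrictor pairs: (r1,p4) ✓  (r3,p2) ✓  (r3,p3) ✓  (r3,p4) ✓  (r3,p6) ✓  (r4,p3) ✓  (r4,p4) ✓  (r4,p6) ✓  (r5,p3) ✓  (r6,p1) ✓  (r6,p3) ✓  (r7,p2) ✓  (r7,p3) ✓
Every restrictor pair satisfies the scope.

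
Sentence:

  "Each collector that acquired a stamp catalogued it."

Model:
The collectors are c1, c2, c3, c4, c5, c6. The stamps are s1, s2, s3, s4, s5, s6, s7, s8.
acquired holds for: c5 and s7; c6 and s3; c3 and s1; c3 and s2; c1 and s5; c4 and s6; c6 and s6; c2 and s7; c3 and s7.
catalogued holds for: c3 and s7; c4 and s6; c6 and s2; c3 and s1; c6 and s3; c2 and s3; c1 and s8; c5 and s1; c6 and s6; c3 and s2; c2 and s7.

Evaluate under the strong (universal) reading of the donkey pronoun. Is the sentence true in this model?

"it" takes "a stamp" as antecedent — a donkey pronoun bound across the clause boundary.
Strong reading: for every (c,s) with acquired(c,s), catalogued(c,s).
Restrictor pairs: (c1,s5) ✗  (c2,s7) ✓  (c3,s1) ✓  (c3,s2) ✓  (c3,s7) ✓  (c4,s6) ✓  (c5,s7) ✗  (c6,s3) ✓  (c6,s6) ✓
Counterexample: (c1,s5) is in acquired but fails the scope.

False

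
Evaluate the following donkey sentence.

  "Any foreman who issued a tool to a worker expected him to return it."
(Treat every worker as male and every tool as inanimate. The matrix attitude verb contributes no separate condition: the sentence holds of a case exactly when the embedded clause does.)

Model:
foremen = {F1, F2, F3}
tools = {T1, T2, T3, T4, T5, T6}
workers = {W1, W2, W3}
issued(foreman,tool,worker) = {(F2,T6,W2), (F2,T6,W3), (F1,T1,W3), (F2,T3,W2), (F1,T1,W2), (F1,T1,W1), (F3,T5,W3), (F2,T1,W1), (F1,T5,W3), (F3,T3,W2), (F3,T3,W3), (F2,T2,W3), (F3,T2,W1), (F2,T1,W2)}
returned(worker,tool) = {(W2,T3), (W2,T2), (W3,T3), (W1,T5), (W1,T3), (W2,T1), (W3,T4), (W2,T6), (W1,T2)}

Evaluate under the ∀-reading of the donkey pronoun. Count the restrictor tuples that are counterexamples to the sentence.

7

"him" takes "a worker" as antecedent and "it" takes "a tool"; both are donkey pronouns co-varying with the restrictor.
Strong reading: for every (f,t,w) with issued(f,t,w), returned(w,t).
Restrictor triples: (F1,T1,W1)→returned(W1,T1) ✗  (F1,T1,W2)→returned(W2,T1) ✓  (F1,T1,W3)→returned(W3,T1) ✗  (F1,T5,W3)→returned(W3,T5) ✗  (F2,T1,W1)→returned(W1,T1) ✗  (F2,T1,W2)→returned(W2,T1) ✓  (F2,T2,W3)→returned(W3,T2) ✗  (F2,T3,W2)→returned(W2,T3) ✓  (F2,T6,W2)→returned(W2,T6) ✓  (F2,T6,W3)→returned(W3,T6) ✗  (F3,T2,W1)→returned(W1,T2) ✓  (F3,T3,W2)→returned(W2,T3) ✓  (F3,T3,W3)→returned(W3,T3) ✓  (F3,T5,W3)→returned(W3,T5) ✗
Counterexamples (restrictor triples failing the scope): 7.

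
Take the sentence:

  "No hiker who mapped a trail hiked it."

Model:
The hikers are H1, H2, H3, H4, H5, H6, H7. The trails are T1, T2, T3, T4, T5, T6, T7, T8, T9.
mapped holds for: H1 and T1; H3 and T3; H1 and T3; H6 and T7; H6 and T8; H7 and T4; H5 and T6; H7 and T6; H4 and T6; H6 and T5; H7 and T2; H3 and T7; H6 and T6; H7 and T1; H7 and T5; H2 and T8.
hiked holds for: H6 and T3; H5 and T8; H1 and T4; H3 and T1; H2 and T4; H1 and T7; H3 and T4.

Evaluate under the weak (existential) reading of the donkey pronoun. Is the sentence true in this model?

True

"it" takes "a trail" as antecedent — a donkey pronoun bound across the clause boundary.
Truth condition: for no (h,t) with mapped(h,t) does hiked(h,t) hold.
Restrictor pairs — does the scope hold? (H1,T1):fails  (H1,T3):fails  (H2,T8):fails  (H3,T3):fails  (H3,T7):fails  (H4,T6):fails  (H5,T6):fails  (H6,T5):fails  (H6,T6):fails  (H6,T7):fails  (H6,T8):fails  (H7,T1):fails  (H7,T2):fails  (H7,T4):fails  (H7,T5):fails  (H7,T6):fails
Scope holds for no restrictor pair, so the sentence is true.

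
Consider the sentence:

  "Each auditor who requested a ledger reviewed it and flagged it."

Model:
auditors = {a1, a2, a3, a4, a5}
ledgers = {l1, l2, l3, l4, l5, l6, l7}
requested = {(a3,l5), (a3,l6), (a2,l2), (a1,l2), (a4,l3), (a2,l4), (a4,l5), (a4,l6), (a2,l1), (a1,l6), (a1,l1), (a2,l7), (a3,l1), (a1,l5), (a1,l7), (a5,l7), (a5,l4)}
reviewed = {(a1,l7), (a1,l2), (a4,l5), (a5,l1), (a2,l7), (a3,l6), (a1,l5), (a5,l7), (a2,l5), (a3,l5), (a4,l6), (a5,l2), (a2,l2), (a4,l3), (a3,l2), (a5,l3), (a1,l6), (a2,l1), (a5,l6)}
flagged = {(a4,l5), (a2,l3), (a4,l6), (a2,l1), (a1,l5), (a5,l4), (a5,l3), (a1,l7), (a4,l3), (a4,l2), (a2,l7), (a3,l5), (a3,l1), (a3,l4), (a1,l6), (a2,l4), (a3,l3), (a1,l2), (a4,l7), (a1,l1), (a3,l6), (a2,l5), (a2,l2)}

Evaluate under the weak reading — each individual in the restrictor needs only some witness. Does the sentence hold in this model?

False

"it" takes "a ledger" as antecedent — a donkey pronoun bound across the clause boundary.
Weak reading: every auditor a with some requested-ledger has at least one requested-ledger l such that reviewed(a,l) ∧ flagged(a,l).
Per auditor: a1:✓  a2:✓  a3:✓  a4:✓  a5:✗
a5 has no witness among its requested-ledgers.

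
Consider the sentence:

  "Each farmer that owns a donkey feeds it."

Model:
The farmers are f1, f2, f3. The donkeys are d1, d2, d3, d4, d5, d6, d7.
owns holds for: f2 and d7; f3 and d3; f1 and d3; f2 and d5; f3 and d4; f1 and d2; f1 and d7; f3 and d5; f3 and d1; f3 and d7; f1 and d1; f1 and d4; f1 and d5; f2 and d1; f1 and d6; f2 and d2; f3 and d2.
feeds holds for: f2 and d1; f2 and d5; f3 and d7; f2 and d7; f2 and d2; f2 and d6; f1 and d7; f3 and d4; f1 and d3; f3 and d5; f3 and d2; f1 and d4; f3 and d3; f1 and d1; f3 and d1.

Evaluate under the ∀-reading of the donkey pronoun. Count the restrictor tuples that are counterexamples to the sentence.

"it" takes "a donkey" as antecedent — a donkey pronoun bound across the clause boundary.
Strong reading: for every (f,d) with owns(f,d), feeds(f,d).
Restrictor pairs: (f1,d1) ✓  (f1,d2) ✗  (f1,d3) ✓  (f1,d4) ✓  (f1,d5) ✗  (f1,d6) ✗  (f1,d7) ✓  (f2,d1) ✓  (f2,d2) ✓  (f2,d5) ✓  (f2,d7) ✓  (f3,d1) ✓  (f3,d2) ✓  (f3,d3) ✓  (f3,d4) ✓  (f3,d5) ✓  (f3,d7) ✓
Counterexamples (restrictor pairs failing the scope): 3.

3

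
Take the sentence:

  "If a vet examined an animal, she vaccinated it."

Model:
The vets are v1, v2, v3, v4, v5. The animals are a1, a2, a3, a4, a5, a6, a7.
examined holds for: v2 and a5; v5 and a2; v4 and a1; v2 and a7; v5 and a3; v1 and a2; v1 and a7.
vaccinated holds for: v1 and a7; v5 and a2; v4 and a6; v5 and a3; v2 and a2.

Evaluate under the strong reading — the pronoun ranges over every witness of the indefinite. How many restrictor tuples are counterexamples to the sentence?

4

"it" takes "an animal" as antecedent — a donkey pronoun bound across the clause boundary.
Strong reading: for every (v,a) with examined(v,a), vaccinated(v,a).
Restrictor pairs: (v1,a2) ✗  (v1,a7) ✓  (v2,a5) ✗  (v2,a7) ✗  (v4,a1) ✗  (v5,a2) ✓  (v5,a3) ✓
Counterexamples (restrictor pairs failing the scope): 4.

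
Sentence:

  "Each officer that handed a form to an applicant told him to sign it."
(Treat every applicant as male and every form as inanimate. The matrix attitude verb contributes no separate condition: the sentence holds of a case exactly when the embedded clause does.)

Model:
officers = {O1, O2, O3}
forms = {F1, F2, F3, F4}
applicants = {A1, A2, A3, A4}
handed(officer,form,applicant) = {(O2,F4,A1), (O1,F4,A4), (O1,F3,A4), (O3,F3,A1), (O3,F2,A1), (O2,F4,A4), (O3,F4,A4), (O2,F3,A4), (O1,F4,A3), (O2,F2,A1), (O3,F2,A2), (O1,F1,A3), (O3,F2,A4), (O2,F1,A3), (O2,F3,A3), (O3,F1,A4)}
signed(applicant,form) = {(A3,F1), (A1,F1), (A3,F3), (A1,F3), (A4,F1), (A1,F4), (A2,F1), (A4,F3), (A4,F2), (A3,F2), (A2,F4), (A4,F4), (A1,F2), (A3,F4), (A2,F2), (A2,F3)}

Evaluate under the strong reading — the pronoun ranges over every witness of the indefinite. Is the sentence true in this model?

"him" takes "an applicant" as antecedent and "it" takes "a form"; both are donkey pronouns co-varying with the restrictor.
Strong reading: for every (o,f,a) with handed(o,f,a), signed(a,f).
Restrictor triples: (O1,F1,A3)→signed(A3,F1) ✓  (O1,F3,A4)→signed(A4,F3) ✓  (O1,F4,A3)→signed(A3,F4) ✓  (O1,F4,A4)→signed(A4,F4) ✓  (O2,F1,A3)→signed(A3,F1) ✓  (O2,F2,A1)→signed(A1,F2) ✓  (O2,F3,A3)→signed(A3,F3) ✓  (O2,F3,A4)→signed(A4,F3) ✓  (O2,F4,A1)→signed(A1,F4) ✓  (O2,F4,A4)→signed(A4,F4) ✓  (O3,F1,A4)→signed(A4,F1) ✓  (O3,F2,A1)→signed(A1,F2) ✓  (O3,F2,A2)→signed(A2,F2) ✓  (O3,F2,A4)→signed(A4,F2) ✓  (O3,F3,A1)→signed(A1,F3) ✓  (O3,F4,A4)→signed(A4,F4) ✓
Every restrictor triple satisfies the scope.

True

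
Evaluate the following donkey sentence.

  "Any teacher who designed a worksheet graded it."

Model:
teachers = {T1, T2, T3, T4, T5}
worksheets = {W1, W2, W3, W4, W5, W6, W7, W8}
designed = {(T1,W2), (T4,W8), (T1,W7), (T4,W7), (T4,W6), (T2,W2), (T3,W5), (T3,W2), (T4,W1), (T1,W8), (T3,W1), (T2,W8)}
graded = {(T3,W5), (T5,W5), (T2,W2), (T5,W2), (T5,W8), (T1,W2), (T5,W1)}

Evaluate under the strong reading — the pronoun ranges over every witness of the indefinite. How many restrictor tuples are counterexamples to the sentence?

"it" takes "a worksheet" as antecedent — a donkey pronoun bound across the clause boundary.
Strong reading: for every (t,w) with designed(t,w), graded(t,w).
Restrictor pairs: (T1,W2) ✓  (T1,W7) ✗  (T1,W8) ✗  (T2,W2) ✓  (T2,W8) ✗  (T3,W1) ✗  (T3,W2) ✗  (T3,W5) ✓  (T4,W1) ✗  (T4,W6) ✗  (T4,W7) ✗  (T4,W8) ✗
Counterexamples (restrictor pairs failing the scope): 9.

9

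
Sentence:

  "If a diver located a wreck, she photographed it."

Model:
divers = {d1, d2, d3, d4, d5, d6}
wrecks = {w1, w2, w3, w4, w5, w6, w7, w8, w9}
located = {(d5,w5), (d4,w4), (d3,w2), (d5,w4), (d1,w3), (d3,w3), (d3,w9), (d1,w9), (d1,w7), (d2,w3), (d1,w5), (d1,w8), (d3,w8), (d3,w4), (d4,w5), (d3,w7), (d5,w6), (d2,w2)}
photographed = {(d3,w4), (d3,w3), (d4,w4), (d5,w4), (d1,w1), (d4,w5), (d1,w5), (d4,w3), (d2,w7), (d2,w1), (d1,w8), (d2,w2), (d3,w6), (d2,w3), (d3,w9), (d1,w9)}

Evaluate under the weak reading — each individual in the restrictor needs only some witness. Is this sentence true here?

"it" takes "a wreck" as antecedent — a donkey pronoun bound across the clause boundary.
Weak reading: every diver d with some located-wreck has at least one located-wreck w such that photographed(d,w).
Per diver: d1:✓  d2:✓  d3:✓  d4:✓  d5:✓
Every diver in the restrictor has a witness.

True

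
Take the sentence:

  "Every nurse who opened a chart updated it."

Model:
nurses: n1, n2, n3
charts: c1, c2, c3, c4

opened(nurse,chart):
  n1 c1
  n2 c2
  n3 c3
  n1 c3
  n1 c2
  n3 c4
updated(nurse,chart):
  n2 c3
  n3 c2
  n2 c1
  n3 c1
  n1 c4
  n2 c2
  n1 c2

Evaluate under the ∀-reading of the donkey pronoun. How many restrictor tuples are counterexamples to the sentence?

4

"it" takes "a chart" as antecedent — a donkey pronoun bound across the clause boundary.
Strong reading: for every (n,c) with opened(n,c), updated(n,c).
Restrictor pairs: (n1,c1) ✗  (n1,c2) ✓  (n1,c3) ✗  (n2,c2) ✓  (n3,c3) ✗  (n3,c4) ✗
Counterexamples (restrictor pairs failing the scope): 4.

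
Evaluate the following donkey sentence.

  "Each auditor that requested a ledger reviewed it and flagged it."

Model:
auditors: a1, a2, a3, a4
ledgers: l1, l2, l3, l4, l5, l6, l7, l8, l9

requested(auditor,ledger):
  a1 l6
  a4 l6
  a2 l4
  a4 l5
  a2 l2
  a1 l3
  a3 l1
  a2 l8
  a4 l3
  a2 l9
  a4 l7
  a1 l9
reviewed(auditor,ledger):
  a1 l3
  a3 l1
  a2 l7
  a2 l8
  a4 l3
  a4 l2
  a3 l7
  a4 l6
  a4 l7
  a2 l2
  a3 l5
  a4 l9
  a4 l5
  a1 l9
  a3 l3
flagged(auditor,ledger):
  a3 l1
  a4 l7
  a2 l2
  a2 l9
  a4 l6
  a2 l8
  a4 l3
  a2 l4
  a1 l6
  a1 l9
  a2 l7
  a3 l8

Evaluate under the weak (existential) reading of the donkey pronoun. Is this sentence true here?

"it" takes "a ledger" as antecedent — a donkey pronoun bound across the clause boundary.
Weak reading: every auditor a with some requested-ledger has at least one requested-ledger l such that reviewed(a,l) ∧ flagged(a,l).
Per auditor: a1:✓  a2:✓  a3:✓  a4:✓
Every auditor in the restrictor has a witness.

True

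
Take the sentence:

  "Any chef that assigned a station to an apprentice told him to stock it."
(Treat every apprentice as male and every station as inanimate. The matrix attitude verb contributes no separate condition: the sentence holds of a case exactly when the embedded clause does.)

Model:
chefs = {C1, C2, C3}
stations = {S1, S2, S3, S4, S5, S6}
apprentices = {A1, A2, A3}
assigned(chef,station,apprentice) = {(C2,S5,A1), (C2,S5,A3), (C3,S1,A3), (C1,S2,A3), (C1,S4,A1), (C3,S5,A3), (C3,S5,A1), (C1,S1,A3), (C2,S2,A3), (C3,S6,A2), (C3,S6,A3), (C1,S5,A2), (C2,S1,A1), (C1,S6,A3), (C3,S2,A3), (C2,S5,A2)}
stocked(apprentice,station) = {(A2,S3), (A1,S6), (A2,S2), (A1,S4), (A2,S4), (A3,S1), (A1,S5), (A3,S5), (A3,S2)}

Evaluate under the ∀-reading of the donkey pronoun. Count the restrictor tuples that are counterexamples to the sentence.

6

"him" takes "an apprentice" as antecedent and "it" takes "a station"; both are donkey pronouns co-varying with the restrictor.
Strong reading: for every (c,s,a) with assigned(c,s,a), stocked(a,s).
Restrictor triples: (C1,S1,A3)→stocked(A3,S1) ✓  (C1,S2,A3)→stocked(A3,S2) ✓  (C1,S4,A1)→stocked(A1,S4) ✓  (C1,S5,A2)→stocked(A2,S5) ✗  (C1,S6,A3)→stocked(A3,S6) ✗  (C2,S1,A1)→stocked(A1,S1) ✗  (C2,S2,A3)→stocked(A3,S2) ✓  (C2,S5,A1)→stocked(A1,S5) ✓  (C2,S5,A2)→stocked(A2,S5) ✗  (C2,S5,A3)→stocked(A3,S5) ✓  (C3,S1,A3)→stocked(A3,S1) ✓  (C3,S2,A3)→stocked(A3,S2) ✓  (C3,S5,A1)→stocked(A1,S5) ✓  (C3,S5,A3)→stocked(A3,S5) ✓  (C3,S6,A2)→stocked(A2,S6) ✗  (C3,S6,A3)→stocked(A3,S6) ✗
Counterexamples (restrictor triples failing the scope): 6.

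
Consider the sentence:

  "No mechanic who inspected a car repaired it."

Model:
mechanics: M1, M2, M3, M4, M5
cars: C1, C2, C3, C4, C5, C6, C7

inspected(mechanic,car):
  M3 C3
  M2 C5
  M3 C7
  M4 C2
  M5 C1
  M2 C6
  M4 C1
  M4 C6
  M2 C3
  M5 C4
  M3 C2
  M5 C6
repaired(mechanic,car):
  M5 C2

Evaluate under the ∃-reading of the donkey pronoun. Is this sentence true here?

True

"it" takes "a car" as antecedent — a donkey pronoun bound across the clause boundary.
Truth condition: for no (m,c) with inspected(m,c) does repaired(m,c) hold.
Restrictor pairs — does the scope hold? (M2,C3):fails  (M2,C5):fails  (M2,C6):fails  (M3,C2):fails  (M3,C3):fails  (M3,C7):fails  (M4,C1):fails  (M4,C2):fails  (M4,C6):fails  (M5,C1):fails  (M5,C4):fails  (M5,C6):fails
Scope holds for no restrictor pair, so the sentence is true.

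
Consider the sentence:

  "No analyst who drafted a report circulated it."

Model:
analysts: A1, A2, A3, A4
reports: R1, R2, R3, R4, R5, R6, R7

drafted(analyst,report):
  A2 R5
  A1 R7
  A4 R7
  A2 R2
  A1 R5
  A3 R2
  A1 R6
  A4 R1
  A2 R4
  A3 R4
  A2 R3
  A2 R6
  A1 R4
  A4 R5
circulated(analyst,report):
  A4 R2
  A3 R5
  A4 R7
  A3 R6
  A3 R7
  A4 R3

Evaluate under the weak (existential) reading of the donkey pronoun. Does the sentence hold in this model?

False

"it" takes "a report" as antecedent — a donkey pronoun bound across the clause boundary.
Truth condition: for no (a,r) with drafted(a,r) does circulated(a,r) hold.
Restrictor pairs — does the scope hold? (A1,R4):fails  (A1,R5):fails  (A1,R6):fails  (A1,R7):fails  (A2,R2):fails  (A2,R3):fails  (A2,R4):fails  (A2,R5):fails  (A2,R6):fails  (A3,R2):fails  (A3,R4):fails  (A4,R1):fails  (A4,R5):fails  (A4,R7):holds
Scope holds for 1 pair(s), so the sentence is false.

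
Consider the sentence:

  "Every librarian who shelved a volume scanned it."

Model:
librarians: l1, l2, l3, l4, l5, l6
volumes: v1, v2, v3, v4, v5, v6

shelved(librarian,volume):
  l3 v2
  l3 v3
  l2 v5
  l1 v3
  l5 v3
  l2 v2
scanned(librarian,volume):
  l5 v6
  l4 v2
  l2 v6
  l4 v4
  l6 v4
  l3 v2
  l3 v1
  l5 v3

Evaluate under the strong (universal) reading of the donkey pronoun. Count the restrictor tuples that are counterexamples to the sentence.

"it" takes "a volume" as antecedent — a donkey pronoun bound across the clause boundary.
Strong reading: for every (l,v) with shelved(l,v), scanned(l,v).
Restrictor pairs: (l1,v3) ✗  (l2,v2) ✗  (l2,v5) ✗  (l3,v2) ✓  (l3,v3) ✗  (l5,v3) ✓
Counterexamples (restrictor pairs failing the scope): 4.

4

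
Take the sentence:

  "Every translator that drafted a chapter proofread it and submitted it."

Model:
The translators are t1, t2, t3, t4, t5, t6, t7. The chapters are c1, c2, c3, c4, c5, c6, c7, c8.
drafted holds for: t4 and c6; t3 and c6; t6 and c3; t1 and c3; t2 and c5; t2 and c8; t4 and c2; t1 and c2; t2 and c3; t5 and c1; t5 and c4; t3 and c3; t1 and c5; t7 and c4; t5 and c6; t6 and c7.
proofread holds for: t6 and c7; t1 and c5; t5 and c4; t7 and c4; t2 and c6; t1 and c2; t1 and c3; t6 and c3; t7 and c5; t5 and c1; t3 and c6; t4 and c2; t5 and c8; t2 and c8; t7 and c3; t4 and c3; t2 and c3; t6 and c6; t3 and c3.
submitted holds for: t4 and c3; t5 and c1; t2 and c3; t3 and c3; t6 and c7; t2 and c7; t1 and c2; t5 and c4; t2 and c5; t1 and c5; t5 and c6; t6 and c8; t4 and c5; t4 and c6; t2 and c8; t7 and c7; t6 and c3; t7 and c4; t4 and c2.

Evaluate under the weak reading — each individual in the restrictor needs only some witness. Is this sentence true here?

"it" takes "a chapter" as antecedent — a donkey pronoun bound across the clause boundary.
Weak reading: every translator t with some drafted-chapter has at least one drafted-chapter c such that proofread(t,c) ∧ submitted(t,c).
Per translator: t1:✓  t2:✓  t3:✓  t4:✓  t5:✓  t6:✓  t7:✓
Every translator in the restrictor has a witness.

True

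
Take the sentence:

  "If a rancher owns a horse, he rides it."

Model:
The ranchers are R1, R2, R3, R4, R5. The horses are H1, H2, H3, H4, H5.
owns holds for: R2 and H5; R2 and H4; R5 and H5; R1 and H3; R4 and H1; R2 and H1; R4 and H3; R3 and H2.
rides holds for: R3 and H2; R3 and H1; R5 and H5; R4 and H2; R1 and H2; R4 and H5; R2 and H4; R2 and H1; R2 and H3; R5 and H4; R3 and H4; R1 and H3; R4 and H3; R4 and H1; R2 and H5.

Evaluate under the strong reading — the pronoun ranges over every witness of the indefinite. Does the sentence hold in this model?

"it" takes "a horse" as antecedent — a donkey pronoun bound across the clause boundary.
Strong reading: for every (r,h) with owns(r,h), rides(r,h).
Restrictor pairs: (R1,H3) ✓  (R2,H1) ✓  (R2,H4) ✓  (R2,H5) ✓  (R3,H2) ✓  (R4,H1) ✓  (R4,H3) ✓  (R5,H5) ✓
Every restrictor pair satisfies the scope.

True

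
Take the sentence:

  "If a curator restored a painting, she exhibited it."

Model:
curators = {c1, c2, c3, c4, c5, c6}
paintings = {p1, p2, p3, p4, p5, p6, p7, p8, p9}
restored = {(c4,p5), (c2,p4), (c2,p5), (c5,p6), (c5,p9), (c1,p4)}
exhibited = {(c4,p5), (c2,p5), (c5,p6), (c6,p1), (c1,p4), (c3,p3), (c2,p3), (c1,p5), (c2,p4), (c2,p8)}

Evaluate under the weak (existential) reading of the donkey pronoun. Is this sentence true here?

"it" takes "a painting" as antecedent — a donkey pronoun bound across the clause boundary.
Weak reading: every curator c with some restored-painting has at least one restored-painting p such that exhibited(c,p).
Per curator: c1:✓  c2:✓  c4:✓  c5:✓
Every curator in the restrictor has a witness.

True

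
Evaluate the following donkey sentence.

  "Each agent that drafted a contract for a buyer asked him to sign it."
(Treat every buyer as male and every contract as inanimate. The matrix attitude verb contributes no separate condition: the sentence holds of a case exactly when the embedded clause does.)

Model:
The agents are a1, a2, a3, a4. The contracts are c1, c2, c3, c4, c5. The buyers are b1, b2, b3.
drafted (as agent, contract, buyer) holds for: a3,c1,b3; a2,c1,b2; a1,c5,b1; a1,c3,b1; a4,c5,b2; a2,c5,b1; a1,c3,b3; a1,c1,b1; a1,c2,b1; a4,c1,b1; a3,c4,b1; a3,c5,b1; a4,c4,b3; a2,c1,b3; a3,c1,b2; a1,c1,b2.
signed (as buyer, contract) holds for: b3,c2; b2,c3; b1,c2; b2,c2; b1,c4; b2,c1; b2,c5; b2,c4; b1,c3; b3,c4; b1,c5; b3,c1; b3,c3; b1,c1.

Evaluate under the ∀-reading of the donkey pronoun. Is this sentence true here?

True

"him" takes "a buyer" as antecedent and "it" takes "a contract"; both are donkey pronouns co-varying with the restrictor.
Strong reading: for every (a,c,b) with drafted(a,c,b), signed(b,c).
Restrictor triples: (a1,c1,b1)→signed(b1,c1) ✓  (a1,c1,b2)→signed(b2,c1) ✓  (a1,c2,b1)→signed(b1,c2) ✓  (a1,c3,b1)→signed(b1,c3) ✓  (a1,c3,b3)→signed(b3,c3) ✓  (a1,c5,b1)→signed(b1,c5) ✓  (a2,c1,b2)→signed(b2,c1) ✓  (a2,c1,b3)→signed(b3,c1) ✓  (a2,c5,b1)→signed(b1,c5) ✓  (a3,c1,b2)→signed(b2,c1) ✓  (a3,c1,b3)→signed(b3,c1) ✓  (a3,c4,b1)→signed(b1,c4) ✓  (a3,c5,b1)→signed(b1,c5) ✓  (a4,c1,b1)→signed(b1,c1) ✓  (a4,c4,b3)→signed(b3,c4) ✓  (a4,c5,b2)→signed(b2,c5) ✓
Every restrictor triple satisfies the scope.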